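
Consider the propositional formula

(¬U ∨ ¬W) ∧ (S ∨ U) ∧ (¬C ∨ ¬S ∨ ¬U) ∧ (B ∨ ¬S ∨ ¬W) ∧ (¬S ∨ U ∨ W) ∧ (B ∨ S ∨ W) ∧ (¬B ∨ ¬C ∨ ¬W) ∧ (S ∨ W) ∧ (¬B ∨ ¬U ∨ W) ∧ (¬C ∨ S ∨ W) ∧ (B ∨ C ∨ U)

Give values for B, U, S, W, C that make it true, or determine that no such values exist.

B = False, U = True, S = True, W = False, C = False

Set B = False.
Set U = True.
  then (¬U ∨ ¬W) forces W = False.
  then (B ∨ S ∨ W) forces S = True.
  then (¬C ∨ ¬S ∨ ¬U) forces C = False.
All clauses satisfied.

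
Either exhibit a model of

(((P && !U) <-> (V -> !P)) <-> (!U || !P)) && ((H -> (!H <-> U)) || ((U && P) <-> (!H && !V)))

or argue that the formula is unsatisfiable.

U: False, H: True, V: False, P: True

  ((P && !U) <-> (V -> !P)) <-> (!U || !P) = True
    (P && !U) <-> (V -> !P) = True
      P && !U = True
        !U = True
      V -> !P = True
        !P = False
    !U || !P = True
      !U = True
      !P = False
  (H -> (!H <-> U)) || ((U && P) <-> (!H && !V)) = True
    H -> (!H <-> U) = True
      !H <-> U = True
        !H = False
    (U && P) <-> (!H && !V) = True
      U && P = False
      !H && !V = False
        !H = False
        !V = True
Both conjuncts True, so the formula holds.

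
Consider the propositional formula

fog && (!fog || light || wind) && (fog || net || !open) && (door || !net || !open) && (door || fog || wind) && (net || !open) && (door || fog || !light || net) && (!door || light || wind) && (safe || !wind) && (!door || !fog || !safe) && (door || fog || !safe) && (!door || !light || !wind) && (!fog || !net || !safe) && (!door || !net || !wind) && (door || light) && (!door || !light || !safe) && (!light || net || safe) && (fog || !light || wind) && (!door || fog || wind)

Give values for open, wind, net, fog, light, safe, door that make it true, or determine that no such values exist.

Unit clause (fog) forces fog = True.
Set open = False.
Set wind = False.
  then (!fog || light || wind) forces light = True.
Set net = True.
  then (!fog || !net || !safe) forces safe = False.
Set door = False.
All clauses satisfied.

open: False, wind: False, net: True, fog: True, light: True, safe: False, door: False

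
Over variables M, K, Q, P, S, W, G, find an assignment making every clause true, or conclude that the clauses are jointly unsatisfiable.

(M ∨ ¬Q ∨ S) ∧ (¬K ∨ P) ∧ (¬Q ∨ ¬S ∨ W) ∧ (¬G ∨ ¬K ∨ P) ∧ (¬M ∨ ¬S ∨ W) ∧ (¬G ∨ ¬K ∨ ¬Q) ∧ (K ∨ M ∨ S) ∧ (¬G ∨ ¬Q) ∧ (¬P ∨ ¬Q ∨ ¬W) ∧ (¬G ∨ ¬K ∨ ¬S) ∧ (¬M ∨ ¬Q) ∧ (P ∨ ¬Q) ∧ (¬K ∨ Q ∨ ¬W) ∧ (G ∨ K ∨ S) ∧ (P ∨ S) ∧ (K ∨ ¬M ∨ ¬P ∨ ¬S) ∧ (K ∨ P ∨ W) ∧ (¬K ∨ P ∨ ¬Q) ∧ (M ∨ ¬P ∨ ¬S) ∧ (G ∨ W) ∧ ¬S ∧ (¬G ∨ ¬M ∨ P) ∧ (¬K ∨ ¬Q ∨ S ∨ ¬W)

Unit clause (¬S) forces S = False.
In (P ∨ S) only P is left, so P = True.
Set M = False.
  then (M ∨ ¬Q ∨ S) forces Q = False.
  then (K ∨ M ∨ S) forces K = True.
  then (¬K ∨ Q ∨ ¬W) forces W = False.
  then (G ∨ W) forces G = True.
All clauses satisfied.

M=F, K=T, Q=F, P=T, S=F, W=F, G=T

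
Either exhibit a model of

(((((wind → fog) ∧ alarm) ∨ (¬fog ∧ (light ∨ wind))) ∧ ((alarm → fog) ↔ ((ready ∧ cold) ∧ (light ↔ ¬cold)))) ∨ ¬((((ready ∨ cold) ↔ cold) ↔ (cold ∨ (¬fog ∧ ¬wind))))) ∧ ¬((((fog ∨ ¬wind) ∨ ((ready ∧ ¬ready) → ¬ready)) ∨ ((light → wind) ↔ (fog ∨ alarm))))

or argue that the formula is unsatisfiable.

The formula is unsatisfiable.

The conjunct ¬((((fog ∨ ¬wind) ∨ ((ready ∧ ¬ready) → ¬ready)) ∨ ((light → wind) ↔ (fog ∨ alarm)))) is unsatisfiable on its own:
  ready = True: this becomes ¬((True ∨ ((light → wind) ↔ (fog ∨ alarm)))) = False.
  ready = False: this becomes ¬((True ∨ ((light → wind) ↔ (fog ∨ alarm)))) = False.
So the whole conjunction is unsatisfiable.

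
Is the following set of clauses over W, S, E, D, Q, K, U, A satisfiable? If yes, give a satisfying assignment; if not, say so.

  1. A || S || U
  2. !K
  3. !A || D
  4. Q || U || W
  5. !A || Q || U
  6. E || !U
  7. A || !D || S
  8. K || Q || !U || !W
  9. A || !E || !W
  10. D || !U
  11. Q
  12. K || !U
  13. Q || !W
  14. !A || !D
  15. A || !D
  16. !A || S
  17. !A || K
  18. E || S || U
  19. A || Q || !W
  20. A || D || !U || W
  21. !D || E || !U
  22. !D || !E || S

Unit clause (!K) forces K = False.
Unit clause (Q) forces Q = True.
In (K || !U) only !U is left, so U = False.
In (!A || K) only !A is left, so A = False.
In (A || S || U) only S is left, so S = True.
In (A || !D) only !D is left, so D = False.
Set W = False.
Set E = False.
All clauses satisfied.

W = False; S = True; E = False; D = False; Q = True; K = False; U = False; A = False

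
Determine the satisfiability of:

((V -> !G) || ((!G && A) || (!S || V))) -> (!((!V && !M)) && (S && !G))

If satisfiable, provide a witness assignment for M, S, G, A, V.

M = True, S = True, G = False, A = False, V = True

  ((V -> !G) || ((!G && A) || (!S || V))) -> (!((!V && !M)) && (S && !G)) = True
    (V -> !G) || ((!G && A) || (!S || V)) = True
      V -> !G = True
        !G = True
      (!G && A) || (!S || V) = True
        !G && A = False
          !G = True
        !S || V = True
          !S = False
    !((!V && !M)) && (S && !G) = True
      !((!V && !M)) = True
        !V && !M = False
          !V = False
          !M = False
      S && !G = True
        !G = True
The formula evaluates to True.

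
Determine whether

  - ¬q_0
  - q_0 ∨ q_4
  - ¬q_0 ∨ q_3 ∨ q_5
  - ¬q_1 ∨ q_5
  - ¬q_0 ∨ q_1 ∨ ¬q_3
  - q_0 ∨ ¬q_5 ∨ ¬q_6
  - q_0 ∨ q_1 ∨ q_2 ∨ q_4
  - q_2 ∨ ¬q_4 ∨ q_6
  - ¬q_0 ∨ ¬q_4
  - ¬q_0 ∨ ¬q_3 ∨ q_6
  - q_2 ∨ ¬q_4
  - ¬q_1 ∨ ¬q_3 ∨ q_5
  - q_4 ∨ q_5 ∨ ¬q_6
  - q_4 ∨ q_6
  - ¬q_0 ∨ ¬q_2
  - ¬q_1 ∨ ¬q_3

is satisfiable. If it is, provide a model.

Unit clause (¬q_0) forces q_0 = False.
In (q_0 ∨ q_4) only q_4 is left, so q_4 = True.
In (q_2 ∨ ¬q_4) only q_2 is left, so q_2 = True.
Set q_1 = False.
Set q_3 = True.
Set q_5 = False.
Set q_6 = False.
All clauses satisfied.

q_0 = False, q_1 = False, q_2 = True, q_3 = True, q_4 = True, q_5 = False, q_6 = False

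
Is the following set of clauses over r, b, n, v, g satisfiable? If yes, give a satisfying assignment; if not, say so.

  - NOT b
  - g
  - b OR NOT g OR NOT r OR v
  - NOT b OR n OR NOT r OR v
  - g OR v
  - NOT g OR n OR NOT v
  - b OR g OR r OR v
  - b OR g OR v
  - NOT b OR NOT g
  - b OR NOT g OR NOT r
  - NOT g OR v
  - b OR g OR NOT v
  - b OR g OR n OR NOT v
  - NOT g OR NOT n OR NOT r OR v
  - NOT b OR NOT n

r=F, b=F, n=T, v=T, g=T

Unit clause (NOT b) forces b = False.
Unit clause (g) forces g = True.
In (b OR NOT g OR NOT r) only NOT r is left, so r = False.
In (NOT g OR v) only v is left, so v = True.
In (NOT g OR n OR NOT v) only n is left, so n = True.
All clauses satisfied.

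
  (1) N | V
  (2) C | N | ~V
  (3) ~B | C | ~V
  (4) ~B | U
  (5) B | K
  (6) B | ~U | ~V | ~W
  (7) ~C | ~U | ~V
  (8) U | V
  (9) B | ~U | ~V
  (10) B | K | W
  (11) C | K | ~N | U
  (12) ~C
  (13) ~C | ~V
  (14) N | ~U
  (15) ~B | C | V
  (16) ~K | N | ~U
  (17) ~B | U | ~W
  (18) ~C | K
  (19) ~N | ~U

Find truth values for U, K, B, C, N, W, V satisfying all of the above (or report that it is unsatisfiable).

U=F, K=T, B=F, C=F, N=T, W=T, V=T

Unit clause (~C) forces C = False.
Try U = True:
  (N | ~U) forces N = True.
  clause (~N | ~U) is falsified — backtrack.
So U = False.
  then (~B | U) forces B = False.
  then (B | K) forces K = True.
  then (U | V) forces V = True.
  then (C | N | ~V) forces N = True.
Set W = True.
All clauses satisfied.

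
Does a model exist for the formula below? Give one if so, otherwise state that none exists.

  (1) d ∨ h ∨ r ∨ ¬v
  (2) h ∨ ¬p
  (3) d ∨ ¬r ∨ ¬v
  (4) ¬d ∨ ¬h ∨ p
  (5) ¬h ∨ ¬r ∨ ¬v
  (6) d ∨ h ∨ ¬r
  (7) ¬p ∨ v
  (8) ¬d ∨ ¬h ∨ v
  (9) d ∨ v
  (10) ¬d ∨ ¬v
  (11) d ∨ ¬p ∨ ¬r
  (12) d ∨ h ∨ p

d: True, h: False, r: True, v: False, p: False

Set d = True.
  then (¬d ∨ ¬v) forces v = False.
  then (¬p ∨ v) forces p = False.
  then (¬d ∨ ¬h ∨ v) forces h = False.
Set r = True.
All clauses satisfied.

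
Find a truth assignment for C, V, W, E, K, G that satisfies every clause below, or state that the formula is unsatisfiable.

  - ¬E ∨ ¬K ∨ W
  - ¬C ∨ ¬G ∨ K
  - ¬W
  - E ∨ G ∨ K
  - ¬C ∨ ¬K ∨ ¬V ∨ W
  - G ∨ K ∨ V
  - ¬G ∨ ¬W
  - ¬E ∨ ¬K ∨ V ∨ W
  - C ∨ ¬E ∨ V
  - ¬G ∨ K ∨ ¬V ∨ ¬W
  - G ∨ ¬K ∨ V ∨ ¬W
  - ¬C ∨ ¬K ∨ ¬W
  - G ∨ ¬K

C: False, V: True, W: False, E: False, K: False, G: True

Unit clause (¬W) forces W = False.
Set C = False.
Set V = True.
Set E = False.
Set K = False.
  then (E ∨ G ∨ K) forces G = True.
All clauses satisfied.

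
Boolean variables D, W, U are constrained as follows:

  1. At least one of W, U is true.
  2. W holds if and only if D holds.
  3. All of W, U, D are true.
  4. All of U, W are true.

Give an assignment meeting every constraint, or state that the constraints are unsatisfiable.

D=T; W=T; U=T

  (1) {W, U}: 2 true — at least one ✓
  (2) W=T, D=T — same ✓
  (3) {W, U, D}: all 3 true ✓
  (4) {U, W}: all 2 true ✓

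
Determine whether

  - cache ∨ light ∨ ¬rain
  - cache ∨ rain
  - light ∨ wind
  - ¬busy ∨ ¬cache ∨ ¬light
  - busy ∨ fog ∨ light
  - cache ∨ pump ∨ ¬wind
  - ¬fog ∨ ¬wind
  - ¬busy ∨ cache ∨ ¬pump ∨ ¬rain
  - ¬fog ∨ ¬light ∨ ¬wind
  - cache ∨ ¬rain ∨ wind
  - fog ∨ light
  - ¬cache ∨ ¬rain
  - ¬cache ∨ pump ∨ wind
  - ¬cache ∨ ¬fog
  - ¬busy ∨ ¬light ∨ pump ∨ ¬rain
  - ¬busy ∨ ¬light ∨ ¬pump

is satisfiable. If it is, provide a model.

Try fog = True:
  (¬fog ∨ ¬wind) forces wind = False.
  (light ∨ wind) forces light = True.
  (¬cache ∨ ¬fog) forces cache = False.
  (cache ∨ rain) forces rain = True.
  clause (cache ∨ ¬rain ∨ wind) is falsified — backtrack.
So fog = False.
  then (fog ∨ light) forces light = True.
Set wind = True.
Set cache = True.
  then (¬busy ∨ ¬cache ∨ ¬light) forces busy = False.
  then (¬cache ∨ ¬rain) forces rain = False.
Set pump = False.
All clauses satisfied.

fog=F, wind=T, cache=T, pump=F, light=T, rain=F, busy=F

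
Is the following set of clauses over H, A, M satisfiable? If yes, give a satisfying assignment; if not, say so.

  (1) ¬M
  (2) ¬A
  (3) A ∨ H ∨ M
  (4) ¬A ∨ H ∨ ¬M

Unit clause (¬M) forces M = False.
Unit clause (¬A) forces A = False.
In (A ∨ H ∨ M) only H is left, so H = True.
Check each clause:
  (¬M): ¬M holds.
  (¬A): ¬A holds.
  (A ∨ H ∨ M): H holds.
  (¬A ∨ H ∨ ¬M): ¬A holds.
All clauses satisfied.

H = True, A = False, M = False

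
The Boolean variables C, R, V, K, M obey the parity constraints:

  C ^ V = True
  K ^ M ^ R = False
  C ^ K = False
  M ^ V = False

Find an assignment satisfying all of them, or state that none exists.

C = True, R = True, V = False, K = True, M = False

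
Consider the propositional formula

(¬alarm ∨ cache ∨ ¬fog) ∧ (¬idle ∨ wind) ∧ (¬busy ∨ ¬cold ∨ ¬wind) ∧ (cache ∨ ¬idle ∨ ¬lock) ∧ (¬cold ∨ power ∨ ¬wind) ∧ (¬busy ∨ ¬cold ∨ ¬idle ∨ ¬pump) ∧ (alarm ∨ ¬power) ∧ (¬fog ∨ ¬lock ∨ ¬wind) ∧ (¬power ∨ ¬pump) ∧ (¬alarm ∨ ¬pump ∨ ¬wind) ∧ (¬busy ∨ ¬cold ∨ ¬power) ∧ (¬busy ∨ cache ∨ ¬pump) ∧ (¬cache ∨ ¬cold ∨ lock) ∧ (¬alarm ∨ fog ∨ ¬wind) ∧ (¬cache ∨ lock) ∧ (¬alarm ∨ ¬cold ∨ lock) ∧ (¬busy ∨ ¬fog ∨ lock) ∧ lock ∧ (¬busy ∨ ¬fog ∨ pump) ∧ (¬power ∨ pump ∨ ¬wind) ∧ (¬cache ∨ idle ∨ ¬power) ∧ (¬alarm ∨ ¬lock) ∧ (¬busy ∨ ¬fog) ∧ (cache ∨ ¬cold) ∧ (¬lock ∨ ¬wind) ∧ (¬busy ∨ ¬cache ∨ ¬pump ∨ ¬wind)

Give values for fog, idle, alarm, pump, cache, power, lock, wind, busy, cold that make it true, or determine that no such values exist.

Unit clause (lock) forces lock = True.
In (¬alarm ∨ ¬lock) only ¬alarm is left, so alarm = False.
In (¬lock ∨ ¬wind) only ¬wind is left, so wind = False.
In (¬idle ∨ wind) only ¬idle is left, so idle = False.
In (alarm ∨ ¬power) only ¬power is left, so power = False.
Set fog = True.
  then (¬busy ∨ ¬fog) forces busy = False.
Set pump = True.
Set cache = False.
  then (cache ∨ ¬cold) forces cold = False.
All clauses satisfied.

fog = True, idle = False, alarm = False, pump = True, cache = False, power = False, lock = True, wind = False, busy = False, cold = False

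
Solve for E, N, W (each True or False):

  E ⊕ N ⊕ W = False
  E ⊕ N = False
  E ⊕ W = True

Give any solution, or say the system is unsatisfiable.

E = True, N = True, W = False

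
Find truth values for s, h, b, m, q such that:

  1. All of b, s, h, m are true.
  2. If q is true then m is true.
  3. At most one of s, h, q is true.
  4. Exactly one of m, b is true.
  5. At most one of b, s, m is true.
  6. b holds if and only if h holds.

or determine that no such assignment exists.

The formula is unsatisfiable.

Case s = True:
  (1) forces b = True.
  Constraint (5) is violated (b=T, s=T) — contradiction.
Case s = False:
  Constraint (1) is violated (s=F) — contradiction.
Both cases fail — unsatisfiable.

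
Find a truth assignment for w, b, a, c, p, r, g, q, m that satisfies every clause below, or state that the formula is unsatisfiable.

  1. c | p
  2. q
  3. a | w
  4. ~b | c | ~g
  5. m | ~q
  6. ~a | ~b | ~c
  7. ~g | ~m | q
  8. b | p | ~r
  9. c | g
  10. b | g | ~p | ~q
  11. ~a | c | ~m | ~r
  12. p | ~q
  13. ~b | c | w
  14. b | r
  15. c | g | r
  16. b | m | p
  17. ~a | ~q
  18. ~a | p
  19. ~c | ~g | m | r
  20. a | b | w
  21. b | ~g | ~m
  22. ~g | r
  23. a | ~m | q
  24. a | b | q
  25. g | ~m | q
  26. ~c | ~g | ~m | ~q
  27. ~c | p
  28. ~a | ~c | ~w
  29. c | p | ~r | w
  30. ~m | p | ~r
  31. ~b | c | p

w = True, b = True, a = False, c = True, p = True, r = False, g = False, q = True, m = True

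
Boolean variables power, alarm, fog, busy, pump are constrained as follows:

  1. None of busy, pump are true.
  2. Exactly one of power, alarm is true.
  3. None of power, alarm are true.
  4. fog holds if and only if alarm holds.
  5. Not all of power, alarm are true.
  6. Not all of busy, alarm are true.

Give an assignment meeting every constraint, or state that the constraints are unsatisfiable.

Case power = True:
  Constraint (3) is violated (power=T) — contradiction.
Case power = False:
  (1) forces busy = False.
  (1) forces pump = False.
  (2) with power=F forces alarm = True.
  Constraint (3) is violated (alarm=T) — contradiction.
Both cases fail — unsatisfiable.

Unsatisfiable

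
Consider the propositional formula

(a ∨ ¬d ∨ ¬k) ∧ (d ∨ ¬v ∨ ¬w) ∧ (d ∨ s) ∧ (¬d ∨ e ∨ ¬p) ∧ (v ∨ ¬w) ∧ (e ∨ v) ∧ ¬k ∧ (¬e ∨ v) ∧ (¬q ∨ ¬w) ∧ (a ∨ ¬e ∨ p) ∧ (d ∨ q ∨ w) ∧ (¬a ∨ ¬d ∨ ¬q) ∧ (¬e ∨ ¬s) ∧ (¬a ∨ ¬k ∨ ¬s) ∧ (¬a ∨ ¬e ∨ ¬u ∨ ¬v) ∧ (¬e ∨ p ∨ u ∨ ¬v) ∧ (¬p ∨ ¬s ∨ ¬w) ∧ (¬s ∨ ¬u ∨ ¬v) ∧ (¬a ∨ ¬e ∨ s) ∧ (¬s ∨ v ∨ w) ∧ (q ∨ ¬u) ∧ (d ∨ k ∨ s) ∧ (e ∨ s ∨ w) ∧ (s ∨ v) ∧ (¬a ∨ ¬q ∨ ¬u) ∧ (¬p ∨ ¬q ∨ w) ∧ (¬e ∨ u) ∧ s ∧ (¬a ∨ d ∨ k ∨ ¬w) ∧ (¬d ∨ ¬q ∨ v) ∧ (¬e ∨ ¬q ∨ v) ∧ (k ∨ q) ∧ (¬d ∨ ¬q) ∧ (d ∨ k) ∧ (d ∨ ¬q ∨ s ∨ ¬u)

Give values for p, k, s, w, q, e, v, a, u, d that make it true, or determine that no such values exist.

UNSATISFIABLE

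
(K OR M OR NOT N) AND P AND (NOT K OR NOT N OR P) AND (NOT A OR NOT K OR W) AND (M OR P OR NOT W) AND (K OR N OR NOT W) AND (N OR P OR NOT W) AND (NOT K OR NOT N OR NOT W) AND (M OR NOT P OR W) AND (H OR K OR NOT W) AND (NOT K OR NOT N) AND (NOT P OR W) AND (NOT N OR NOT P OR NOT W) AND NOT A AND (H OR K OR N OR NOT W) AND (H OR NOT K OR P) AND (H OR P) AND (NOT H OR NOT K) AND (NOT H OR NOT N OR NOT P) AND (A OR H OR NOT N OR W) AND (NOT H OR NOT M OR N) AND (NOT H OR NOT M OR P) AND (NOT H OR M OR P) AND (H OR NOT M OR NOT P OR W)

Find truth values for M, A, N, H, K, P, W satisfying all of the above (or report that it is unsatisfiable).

Unit clause (P) forces P = True.
In (NOT P OR W) only W is left, so W = True.
In (NOT N OR NOT P OR NOT W) only NOT N is left, so N = False.
Unit clause (NOT A) forces A = False.
In (K OR N OR NOT W) only K is left, so K = True.
In (NOT H OR NOT K) only NOT H is left, so H = False.
Set M = True.
All clauses satisfied.

M = True, A = False, N = False, H = False, K = True, P = True, W = True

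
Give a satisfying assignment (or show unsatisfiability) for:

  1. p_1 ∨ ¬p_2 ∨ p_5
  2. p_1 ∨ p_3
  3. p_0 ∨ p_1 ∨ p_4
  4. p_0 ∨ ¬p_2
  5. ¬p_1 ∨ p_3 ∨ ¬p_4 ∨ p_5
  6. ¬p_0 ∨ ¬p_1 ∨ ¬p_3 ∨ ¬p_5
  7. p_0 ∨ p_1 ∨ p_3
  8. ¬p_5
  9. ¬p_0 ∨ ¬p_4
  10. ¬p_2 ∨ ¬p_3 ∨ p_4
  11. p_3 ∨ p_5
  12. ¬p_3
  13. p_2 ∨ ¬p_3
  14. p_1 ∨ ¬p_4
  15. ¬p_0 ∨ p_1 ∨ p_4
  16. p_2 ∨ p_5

Case p_5 = True:
  Clause (¬p_5) is falsified — contradiction.
Case p_5 = False:
  (p_3 ∨ p_5) forces p_3 = True.
  Clause (¬p_3) is falsified — contradiction.
Both cases fail, so the formula is unsatisfiable.

The formula is unsatisfiable.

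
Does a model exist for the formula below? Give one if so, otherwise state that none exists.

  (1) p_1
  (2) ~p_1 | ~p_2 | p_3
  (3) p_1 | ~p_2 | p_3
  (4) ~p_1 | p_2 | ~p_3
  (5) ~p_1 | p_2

p_1 = True; p_2 = True; p_3 = True

Unit clause (p_1) forces p_1 = True.
In (~p_1 | p_2) only p_2 is left, so p_2 = True.
In (~p_1 | ~p_2 | p_3) only p_3 is left, so p_3 = True.
All clauses satisfied.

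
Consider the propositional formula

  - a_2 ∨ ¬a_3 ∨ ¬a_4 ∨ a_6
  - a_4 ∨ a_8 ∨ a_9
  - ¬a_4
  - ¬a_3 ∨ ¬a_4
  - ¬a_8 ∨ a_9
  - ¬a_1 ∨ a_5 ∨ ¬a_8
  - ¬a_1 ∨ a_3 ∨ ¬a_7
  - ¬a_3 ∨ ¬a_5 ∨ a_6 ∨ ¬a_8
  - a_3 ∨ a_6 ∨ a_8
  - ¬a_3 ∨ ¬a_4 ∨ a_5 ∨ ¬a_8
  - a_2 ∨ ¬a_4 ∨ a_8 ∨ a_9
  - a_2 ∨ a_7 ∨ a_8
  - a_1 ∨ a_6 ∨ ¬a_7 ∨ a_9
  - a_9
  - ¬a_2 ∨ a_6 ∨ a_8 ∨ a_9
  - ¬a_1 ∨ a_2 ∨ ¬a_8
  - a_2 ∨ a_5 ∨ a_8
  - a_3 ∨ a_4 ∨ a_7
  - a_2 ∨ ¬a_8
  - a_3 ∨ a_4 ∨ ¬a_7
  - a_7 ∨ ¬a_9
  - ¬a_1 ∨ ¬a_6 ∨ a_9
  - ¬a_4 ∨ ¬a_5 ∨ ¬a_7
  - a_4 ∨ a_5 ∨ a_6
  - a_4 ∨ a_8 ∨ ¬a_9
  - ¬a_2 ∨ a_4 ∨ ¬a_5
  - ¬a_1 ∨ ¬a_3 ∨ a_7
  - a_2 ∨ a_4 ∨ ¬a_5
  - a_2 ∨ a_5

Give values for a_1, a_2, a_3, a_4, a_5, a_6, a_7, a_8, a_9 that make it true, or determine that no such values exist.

Unit clause (¬a_4) forces a_4 = False.
Unit clause (a_9) forces a_9 = True.
In (a_7 ∨ ¬a_9) only a_7 is left, so a_7 = True.
In (a_4 ∨ a_8 ∨ ¬a_9) only a_8 is left, so a_8 = True.
In (a_2 ∨ ¬a_8) only a_2 is left, so a_2 = True.
In (a_3 ∨ a_4 ∨ ¬a_7) only a_3 is left, so a_3 = True.
In (¬a_2 ∨ a_4 ∨ ¬a_5) only ¬a_5 is left, so a_5 = False.
In (¬a_1 ∨ a_5 ∨ ¬a_8) only ¬a_1 is left, so a_1 = False.
In (a_4 ∨ a_5 ∨ a_6) only a_6 is left, so a_6 = True.
All clauses satisfied.

a_1: False; a_2: True; a_3: True; a_4: False; a_5: False; a_6: True; a_7: True; a_8: True; a_9: True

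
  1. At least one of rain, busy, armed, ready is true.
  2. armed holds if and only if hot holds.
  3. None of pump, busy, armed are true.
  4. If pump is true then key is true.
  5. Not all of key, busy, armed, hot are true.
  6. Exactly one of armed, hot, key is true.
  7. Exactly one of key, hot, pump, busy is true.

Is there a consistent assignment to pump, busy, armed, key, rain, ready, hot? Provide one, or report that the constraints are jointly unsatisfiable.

pump: False, busy: False, armed: False, key: True, rain: True, ready: False, hot: False

  (1) {rain, busy, armed, ready}: 1 true — at least one ✓
  (2) armed=F, hot=F — same ✓
  (3) {pump, busy, armed}: 0 true — none ✓
  (4) pump=F ⇒ key: vacuous ✓
  (5) {key, busy, armed, hot}: 1/4 true — not all ✓
  (6) {armed, hot, key}: 1 true — exactly one ✓
  (7) {key, hot, pump, busy}: 1 true — exactly one ✓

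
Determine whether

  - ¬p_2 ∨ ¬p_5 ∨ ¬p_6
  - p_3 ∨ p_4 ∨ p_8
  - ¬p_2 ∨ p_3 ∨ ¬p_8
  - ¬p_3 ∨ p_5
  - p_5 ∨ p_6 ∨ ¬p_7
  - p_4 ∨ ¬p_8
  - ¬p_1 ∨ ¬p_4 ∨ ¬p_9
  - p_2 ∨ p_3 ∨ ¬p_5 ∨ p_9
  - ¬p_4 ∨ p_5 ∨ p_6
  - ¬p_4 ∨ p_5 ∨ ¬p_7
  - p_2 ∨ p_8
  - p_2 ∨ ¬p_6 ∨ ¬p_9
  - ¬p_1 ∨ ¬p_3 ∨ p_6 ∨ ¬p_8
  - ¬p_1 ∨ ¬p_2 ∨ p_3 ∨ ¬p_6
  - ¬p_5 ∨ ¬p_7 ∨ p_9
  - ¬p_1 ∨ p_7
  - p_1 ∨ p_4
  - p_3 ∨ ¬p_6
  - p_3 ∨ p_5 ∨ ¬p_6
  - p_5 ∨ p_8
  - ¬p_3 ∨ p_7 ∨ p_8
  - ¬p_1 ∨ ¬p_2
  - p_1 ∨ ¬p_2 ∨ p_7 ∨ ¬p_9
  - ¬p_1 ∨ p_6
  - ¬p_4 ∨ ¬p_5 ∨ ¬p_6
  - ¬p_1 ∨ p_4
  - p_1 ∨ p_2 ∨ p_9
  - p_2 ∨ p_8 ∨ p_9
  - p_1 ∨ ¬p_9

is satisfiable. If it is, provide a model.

Set p_1 = False.
  then (p_1 ∨ p_4) forces p_4 = True.
  then (p_1 ∨ ¬p_9) forces p_9 = False.
  then (p_1 ∨ p_2 ∨ p_9) forces p_2 = True.
Set p_3 = False.
  then (¬p_2 ∨ p_3 ∨ ¬p_8) forces p_8 = False.
  then (p_3 ∨ ¬p_6) forces p_6 = False.
  then (p_5 ∨ p_8) forces p_5 = True.
  then (¬p_5 ∨ ¬p_7 ∨ p_9) forces p_7 = False.
All clauses satisfied.

p_1 = False, p_2 = True, p_3 = False, p_4 = True, p_5 = True, p_6 = False, p_7 = False, p_8 = False, p_9 = False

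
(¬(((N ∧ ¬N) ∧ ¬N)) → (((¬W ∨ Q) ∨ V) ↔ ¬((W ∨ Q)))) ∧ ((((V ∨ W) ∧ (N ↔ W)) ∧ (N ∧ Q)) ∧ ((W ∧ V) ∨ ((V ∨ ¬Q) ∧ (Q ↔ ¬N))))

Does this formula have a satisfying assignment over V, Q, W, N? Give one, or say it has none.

Case Q = True: the formula simplifies to ((N ∧ ¬N) ∧ ¬N) ∧ ((((V ∨ W) ∧ (N ↔ W)) ∧ N) ∧ ((W ∧ V) ∨ (V ∧ ¬N))).
  N = True: the conjunct ¬N is False.
  N = False: the conjunct N is False.
Case Q = False: the conjunct Q is False.
Both cases fail — unsatisfiable.

The formula is unsatisfiable.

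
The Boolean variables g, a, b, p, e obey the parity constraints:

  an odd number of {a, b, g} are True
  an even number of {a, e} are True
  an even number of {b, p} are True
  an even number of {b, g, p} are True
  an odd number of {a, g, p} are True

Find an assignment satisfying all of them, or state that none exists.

g = False, a = False, b = True, p = True, e = False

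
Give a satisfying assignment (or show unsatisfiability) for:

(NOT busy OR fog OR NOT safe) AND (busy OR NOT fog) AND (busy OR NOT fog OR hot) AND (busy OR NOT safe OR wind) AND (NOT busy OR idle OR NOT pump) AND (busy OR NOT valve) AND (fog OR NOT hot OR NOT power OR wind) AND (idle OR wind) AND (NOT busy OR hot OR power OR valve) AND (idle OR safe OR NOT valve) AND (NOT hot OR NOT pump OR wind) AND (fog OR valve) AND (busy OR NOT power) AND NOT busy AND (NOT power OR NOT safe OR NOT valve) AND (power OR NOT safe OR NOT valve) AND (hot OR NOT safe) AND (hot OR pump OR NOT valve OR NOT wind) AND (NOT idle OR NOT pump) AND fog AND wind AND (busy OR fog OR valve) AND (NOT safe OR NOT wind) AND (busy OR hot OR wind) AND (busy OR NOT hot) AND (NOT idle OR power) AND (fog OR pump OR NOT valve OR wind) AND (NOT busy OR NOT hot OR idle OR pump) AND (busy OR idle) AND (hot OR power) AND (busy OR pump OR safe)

Case busy = True:
  Clause (NOT busy) is falsified — contradiction.
Case busy = False:
  (busy OR NOT fog) forces fog = False.
  Clause (fog) is falsified — contradiction.
Both cases fail, so the formula is unsatisfiable.

The formula is unsatisfiable.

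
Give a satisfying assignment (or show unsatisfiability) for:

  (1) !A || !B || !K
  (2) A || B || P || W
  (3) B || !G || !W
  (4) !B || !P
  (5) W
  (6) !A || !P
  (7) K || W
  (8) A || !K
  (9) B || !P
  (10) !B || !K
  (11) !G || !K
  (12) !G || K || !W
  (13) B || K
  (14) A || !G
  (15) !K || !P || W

W: True; A: False; B: True; K: False; P: False; G: False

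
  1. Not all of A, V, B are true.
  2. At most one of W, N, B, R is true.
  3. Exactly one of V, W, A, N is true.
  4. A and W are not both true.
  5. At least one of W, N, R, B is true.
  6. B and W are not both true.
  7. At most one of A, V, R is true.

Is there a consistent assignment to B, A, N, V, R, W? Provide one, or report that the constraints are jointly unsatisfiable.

B = False; A = False; N = False; V = False; R = False; W = True

  (1) {A, V, B}: 0/3 true — not all ✓
  (2) {W, N, B, R}: 1 true — at most one ✓
  (3) {V, W, A, N}: 1 true — exactly one ✓
  (4) A=F, W=T — not both ✓
  (5) {W, N, R, B}: 1 true — at least one ✓
  (6) B=F, W=T — not both ✓
  (7) {A, V, R}: 0 true — at most one ✓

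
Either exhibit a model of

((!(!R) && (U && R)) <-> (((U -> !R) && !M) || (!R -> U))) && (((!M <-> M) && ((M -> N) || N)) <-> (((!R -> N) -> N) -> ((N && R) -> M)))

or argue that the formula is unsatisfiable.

N = True, R = True, U = True, M = False

  (!(!R) && (U && R)) <-> (((U -> !R) && !M) || (!R -> U)) = True
    !(!R) && (U && R) = True
      !(!R) = True
        !R = False
      U && R = True
    ((U -> !R) && !M) || (!R -> U) = True
      (U -> !R) && !M = False
        U -> !R = False
          !R = False
        !M = True
      !R -> U = True
        !R = False
  ((!M <-> M) && ((M -> N) || N)) <-> (((!R -> N) -> N) -> ((N && R) -> M)) = True
    (!M <-> M) && ((M -> N) || N) = False
      !M <-> M = False
        !M = True
      (M -> N) || N = True
        M -> N = True
    ((!R -> N) -> N) -> ((N && R) -> M) = False
      (!R -> N) -> N = True
        !R -> N = True
          !R = False
      (N && R) -> M = False
        N && R = True
Both conjuncts True, so the formula holds.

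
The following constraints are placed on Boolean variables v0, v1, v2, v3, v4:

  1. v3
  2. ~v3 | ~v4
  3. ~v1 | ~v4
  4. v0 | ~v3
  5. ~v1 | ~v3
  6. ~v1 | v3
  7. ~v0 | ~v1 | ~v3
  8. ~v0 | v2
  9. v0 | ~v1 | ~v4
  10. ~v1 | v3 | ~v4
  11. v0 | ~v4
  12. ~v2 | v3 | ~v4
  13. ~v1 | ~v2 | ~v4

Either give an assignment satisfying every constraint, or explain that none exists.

v0: True, v1: False, v2: True, v3: True, v4: False

Unit clause (v3) forces v3 = True.
In (~v3 | ~v4) only ~v4 is left, so v4 = False.
In (v0 | ~v3) only v0 is left, so v0 = True.
In (~v1 | ~v3) only ~v1 is left, so v1 = False.
In (~v0 | v2) only v2 is left, so v2 = True.
All clauses satisfied.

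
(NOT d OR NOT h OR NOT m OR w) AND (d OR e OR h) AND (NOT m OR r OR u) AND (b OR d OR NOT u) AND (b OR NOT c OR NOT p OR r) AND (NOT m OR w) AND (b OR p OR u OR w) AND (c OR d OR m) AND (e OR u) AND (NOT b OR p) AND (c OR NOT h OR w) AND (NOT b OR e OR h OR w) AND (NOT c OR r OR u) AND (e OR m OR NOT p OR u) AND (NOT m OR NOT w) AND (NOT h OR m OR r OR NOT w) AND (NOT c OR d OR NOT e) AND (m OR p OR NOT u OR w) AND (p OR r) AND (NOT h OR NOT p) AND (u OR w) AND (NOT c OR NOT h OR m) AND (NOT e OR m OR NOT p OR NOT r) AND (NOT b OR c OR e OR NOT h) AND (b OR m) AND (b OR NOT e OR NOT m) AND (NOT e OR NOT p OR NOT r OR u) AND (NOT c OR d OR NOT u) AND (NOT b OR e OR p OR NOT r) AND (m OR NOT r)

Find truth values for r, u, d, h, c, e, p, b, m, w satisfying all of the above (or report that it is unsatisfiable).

r = False; u = True; d = True; h = False; c = False; e = True; p = True; b = True; m = False; w = False

Set r = False.
  then (p OR r) forces p = True.
  then (NOT h OR NOT p) forces h = False.
Set u = True.
Set d = True.
Set c = False.
Set e = True.
Try b = False:
  (b OR m) forces m = True.
  clause (b OR NOT e OR NOT m) is falsified — backtrack.
So b = True.
Try m = True:
  (NOT m OR w) forces w = True.
  clause (NOT m OR NOT w) is falsified — backtrack.
So m = False.
Set w = False.
All clauses satisfied.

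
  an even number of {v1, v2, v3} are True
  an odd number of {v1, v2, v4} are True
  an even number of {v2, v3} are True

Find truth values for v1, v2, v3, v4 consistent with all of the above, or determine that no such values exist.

v1=F; v2=F; v3=F; v4=T

{v1, v2, v3}: 0 true → even ✓
{v1, v2, v4}: 1 true → odd ✓
{v2, v3}: 0 true → even ✓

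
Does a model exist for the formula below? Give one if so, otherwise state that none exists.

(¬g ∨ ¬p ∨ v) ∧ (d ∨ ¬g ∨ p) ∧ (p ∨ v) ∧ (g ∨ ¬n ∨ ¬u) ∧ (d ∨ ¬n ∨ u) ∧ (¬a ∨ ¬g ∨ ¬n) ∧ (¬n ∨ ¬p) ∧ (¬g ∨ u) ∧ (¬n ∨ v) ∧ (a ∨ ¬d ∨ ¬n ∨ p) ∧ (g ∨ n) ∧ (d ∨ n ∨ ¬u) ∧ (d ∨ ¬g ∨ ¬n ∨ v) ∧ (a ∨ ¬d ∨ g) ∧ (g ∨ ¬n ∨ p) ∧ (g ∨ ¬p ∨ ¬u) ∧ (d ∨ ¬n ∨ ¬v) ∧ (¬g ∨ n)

Unsatisfiable — no assignment works.

Case n = True:
  (¬n ∨ ¬p) forces p = False.
  (p ∨ v) forces v = True.
  (g ∨ ¬n ∨ p) forces g = True.
  (d ∨ ¬g ∨ p) forces d = True.
  (¬a ∨ ¬g ∨ ¬n) forces a = False.
  Clause (a ∨ ¬d ∨ ¬n ∨ p) is falsified — contradiction.
Case n = False:
  (g ∨ n) forces g = True.
  Clause (¬g ∨ n) is falsified — contradiction.
Both cases fail, so the formula is unsatisfiable.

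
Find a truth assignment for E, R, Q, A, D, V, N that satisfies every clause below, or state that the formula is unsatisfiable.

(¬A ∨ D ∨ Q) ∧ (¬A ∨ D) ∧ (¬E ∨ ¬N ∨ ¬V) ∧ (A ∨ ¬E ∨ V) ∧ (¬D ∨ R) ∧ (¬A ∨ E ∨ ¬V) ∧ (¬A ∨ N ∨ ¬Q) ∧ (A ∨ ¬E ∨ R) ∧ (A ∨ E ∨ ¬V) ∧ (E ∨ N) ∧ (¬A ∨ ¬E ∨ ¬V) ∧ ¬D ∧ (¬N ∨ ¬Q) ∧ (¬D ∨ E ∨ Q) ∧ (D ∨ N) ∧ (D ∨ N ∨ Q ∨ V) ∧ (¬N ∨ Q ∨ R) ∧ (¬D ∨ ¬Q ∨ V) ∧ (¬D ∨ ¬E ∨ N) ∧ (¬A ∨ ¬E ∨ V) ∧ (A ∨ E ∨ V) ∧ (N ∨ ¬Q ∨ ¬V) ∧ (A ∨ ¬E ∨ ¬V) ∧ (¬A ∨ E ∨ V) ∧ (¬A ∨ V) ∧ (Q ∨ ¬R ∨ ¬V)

UNSATISFIABLE

Case D = True:
  Clause (¬D) is falsified — contradiction.
Case D = False:
  (¬A ∨ D) forces A = False.
  (D ∨ N) forces N = True.
  (¬N ∨ ¬Q) forces Q = False.
  (¬N ∨ Q ∨ R) forces R = True.
  (Q ∨ ¬R ∨ ¬V) forces V = False.
  (A ∨ ¬E ∨ V) forces E = False.
  Clause (A ∨ E ∨ V) is falsified — contradiction.
Both cases fail, so the formula is unsatisfiable.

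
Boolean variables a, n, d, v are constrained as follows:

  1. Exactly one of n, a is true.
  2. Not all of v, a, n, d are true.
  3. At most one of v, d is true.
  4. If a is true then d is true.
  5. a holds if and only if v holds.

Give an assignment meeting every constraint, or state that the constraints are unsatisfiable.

a = False, n = True, d = False, v = False

  (1) {n, a}: 1 true — exactly one ✓
  (2) {v, a, n, d}: 1/4 true — not all ✓
  (3) {v, d}: 0 true — at most one ✓
  (4) a=F ⇒ d: vacuous ✓
  (5) a=F, v=F — same ✓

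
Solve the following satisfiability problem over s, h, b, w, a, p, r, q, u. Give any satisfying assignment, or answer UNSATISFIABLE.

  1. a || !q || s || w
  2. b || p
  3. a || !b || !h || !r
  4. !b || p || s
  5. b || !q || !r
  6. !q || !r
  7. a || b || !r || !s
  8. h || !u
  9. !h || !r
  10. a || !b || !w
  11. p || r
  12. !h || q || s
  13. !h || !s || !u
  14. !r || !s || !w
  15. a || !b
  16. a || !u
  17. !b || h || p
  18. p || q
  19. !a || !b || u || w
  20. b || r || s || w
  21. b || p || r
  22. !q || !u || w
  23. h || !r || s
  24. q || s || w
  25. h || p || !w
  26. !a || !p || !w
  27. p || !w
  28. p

s: True; h: True; b: False; w: True; a: False; p: True; r: False; q: False; u: False

Unit clause (p) forces p = True.
Set s = True.
Set h = True.
  then (!h || !r) forces r = False.
  then (!h || !s || !u) forces u = False.
Try b = True:
  (a || !b) forces a = True.
  (!a || !b || u || w) forces w = True.
  clause (!a || !p || !w) is falsified — backtrack.
So b = False.
Set w = True.
  then (!a || !p || !w) forces a = False.
Set q = False.
All clauses satisfied.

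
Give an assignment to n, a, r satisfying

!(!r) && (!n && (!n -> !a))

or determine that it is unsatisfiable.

n: False, a: False, r: True

  !(!r) = True
    !r = False
  !n && (!n -> !a) = True
    !n = True
    !n -> !a = True
      !n = True
      !a = True
Both conjuncts True, so the formula holds.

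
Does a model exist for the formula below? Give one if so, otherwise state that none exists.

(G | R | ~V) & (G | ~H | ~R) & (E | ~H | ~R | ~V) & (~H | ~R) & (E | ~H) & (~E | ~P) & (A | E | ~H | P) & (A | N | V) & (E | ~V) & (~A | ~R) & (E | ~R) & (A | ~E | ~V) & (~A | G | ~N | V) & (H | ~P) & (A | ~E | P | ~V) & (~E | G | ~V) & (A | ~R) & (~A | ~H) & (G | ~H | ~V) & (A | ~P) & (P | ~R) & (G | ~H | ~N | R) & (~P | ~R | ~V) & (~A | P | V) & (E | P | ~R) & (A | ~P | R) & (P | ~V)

Set G = True.
Try R = True:
  (~H | ~R) forces H = False.
  (~A | ~R) forces A = False.
  clause (A | ~R) is falsified — backtrack.
So R = False.
Set H = False.
  then (H | ~P) forces P = False.
  then (P | ~V) forces V = False.
  then (~A | P | V) forces A = False.
  then (A | N | V) forces N = True.
Set E = False.
All clauses satisfied.

G: True, R: False, H: False, N: True, E: False, V: False, A: False, P: False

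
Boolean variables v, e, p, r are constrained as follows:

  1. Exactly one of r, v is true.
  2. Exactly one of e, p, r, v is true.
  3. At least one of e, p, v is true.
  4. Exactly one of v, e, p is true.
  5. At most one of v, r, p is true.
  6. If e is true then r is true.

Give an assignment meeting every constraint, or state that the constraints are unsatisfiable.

v = True; e = False; p = False; r = False

  (1) {r, v}: 1 true — exactly one ✓
  (2) {e, p, r, v}: 1 true — exactly one ✓
  (3) {e, p, v}: 1 true — at least one ✓
  (4) {v, e, p}: 1 true — exactly one ✓
  (5) {v, r, p}: 1 true — at most one ✓
  (6) e=F ⇒ r: vacuous ✓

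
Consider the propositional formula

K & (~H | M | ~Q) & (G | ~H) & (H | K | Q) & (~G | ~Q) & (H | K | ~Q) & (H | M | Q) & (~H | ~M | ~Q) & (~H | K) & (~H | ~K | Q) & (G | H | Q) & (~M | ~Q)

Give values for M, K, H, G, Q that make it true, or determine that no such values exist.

M: False, K: True, H: False, G: False, Q: True

Unit clause (K) forces K = True.
Set M = False.
Try H = True:
  (~H | M | ~Q) forces Q = False.
  clause (~H | ~K | Q) is falsified — backtrack.
So H = False.
  then (H | M | Q) forces Q = True.
  then (~G | ~Q) forces G = False.
All clauses satisfied.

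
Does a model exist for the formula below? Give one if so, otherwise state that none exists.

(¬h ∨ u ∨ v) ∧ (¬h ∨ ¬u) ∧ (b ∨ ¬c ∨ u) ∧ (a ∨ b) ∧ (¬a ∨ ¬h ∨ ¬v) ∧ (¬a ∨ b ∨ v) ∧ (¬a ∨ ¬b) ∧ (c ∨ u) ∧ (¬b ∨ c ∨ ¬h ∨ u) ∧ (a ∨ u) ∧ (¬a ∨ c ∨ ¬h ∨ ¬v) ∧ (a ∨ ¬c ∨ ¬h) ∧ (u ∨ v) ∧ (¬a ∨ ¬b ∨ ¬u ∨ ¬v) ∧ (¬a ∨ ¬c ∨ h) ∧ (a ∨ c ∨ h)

h = False; v = False; c = True; a = False; b = True; u = True

Try h = True:
  (¬h ∨ ¬u) forces u = False.
  (¬h ∨ u ∨ v) forces v = True.
  (¬a ∨ ¬h ∨ ¬v) forces a = False.
  clause (a ∨ u) is falsified — backtrack.
So h = False.
Set v = False.
  then (u ∨ v) forces u = True.
Try c = False:
  (a ∨ c ∨ h) forces a = True.
  (¬a ∨ b ∨ v) forces b = True.
  clause (¬a ∨ ¬b) is falsified — backtrack.
So c = True.
  then (¬a ∨ ¬c ∨ h) forces a = False.
  then (a ∨ b) forces b = True.
All clauses satisfied.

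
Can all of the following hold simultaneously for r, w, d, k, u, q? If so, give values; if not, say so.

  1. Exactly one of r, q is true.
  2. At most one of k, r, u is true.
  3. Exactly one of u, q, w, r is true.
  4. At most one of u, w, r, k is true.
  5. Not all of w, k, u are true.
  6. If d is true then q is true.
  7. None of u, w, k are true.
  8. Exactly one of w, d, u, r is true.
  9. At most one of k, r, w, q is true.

r = False, w = False, d = True, k = False, u = False, q = True

  (1) {r, q}: 1 true — exactly one ✓
  (2) {k, r, u}: 0 true — at most one ✓
  (3) {u, q, w, r}: 1 true — exactly one ✓
  (4) {u, w, r, k}: 0 true — at most one ✓
  (5) {w, k, u}: 0/3 true — not all ✓
  (6) d=T ⇒ q: T ✓
  (7) {u, w, k}: 0 true — none ✓
  (8) {w, d, u, r}: 1 true — exactly one ✓
  (9) {k, r, w, q}: 1 true — at most one ✓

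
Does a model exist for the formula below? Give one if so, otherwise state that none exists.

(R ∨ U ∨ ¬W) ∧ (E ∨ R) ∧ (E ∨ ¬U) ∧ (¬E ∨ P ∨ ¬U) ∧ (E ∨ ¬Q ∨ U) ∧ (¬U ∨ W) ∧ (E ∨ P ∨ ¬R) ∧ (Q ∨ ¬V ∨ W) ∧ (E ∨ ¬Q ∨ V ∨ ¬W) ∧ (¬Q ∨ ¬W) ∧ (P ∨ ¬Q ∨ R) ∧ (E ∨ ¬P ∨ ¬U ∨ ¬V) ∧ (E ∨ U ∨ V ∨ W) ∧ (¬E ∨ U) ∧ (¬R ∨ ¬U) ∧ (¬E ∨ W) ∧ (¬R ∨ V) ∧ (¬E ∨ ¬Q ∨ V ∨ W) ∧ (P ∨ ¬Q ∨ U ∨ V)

W = True; V = False; E = True; U = True; R = False; Q = False; P = True

Set W = True.
  then (¬Q ∨ ¬W) forces Q = False.
Set V = False.
  then (¬R ∨ V) forces R = False.
  then (R ∨ U ∨ ¬W) forces U = True.
  then (E ∨ R) forces E = True.
  then (¬E ∨ P ∨ ¬U) forces P = True.
All clauses satisfied.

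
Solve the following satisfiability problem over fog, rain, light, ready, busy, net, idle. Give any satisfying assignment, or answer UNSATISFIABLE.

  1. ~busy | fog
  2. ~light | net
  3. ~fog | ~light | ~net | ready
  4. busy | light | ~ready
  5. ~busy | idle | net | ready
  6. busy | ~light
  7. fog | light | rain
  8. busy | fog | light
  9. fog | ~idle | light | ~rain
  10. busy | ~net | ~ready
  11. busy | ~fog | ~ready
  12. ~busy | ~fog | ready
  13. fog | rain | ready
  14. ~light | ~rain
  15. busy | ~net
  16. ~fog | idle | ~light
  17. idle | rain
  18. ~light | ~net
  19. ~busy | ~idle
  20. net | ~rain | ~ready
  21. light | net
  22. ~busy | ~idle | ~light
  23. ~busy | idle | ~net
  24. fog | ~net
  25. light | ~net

Case light = True:
  (~light | net) forces net = True.
  Clause (~light | ~net) is falsified — contradiction.
Case light = False:
  (light | net) forces net = True.
  Clause (light | ~net) is falsified — contradiction.
Both cases fail, so the formula is unsatisfiable.

No satisfying assignment exists.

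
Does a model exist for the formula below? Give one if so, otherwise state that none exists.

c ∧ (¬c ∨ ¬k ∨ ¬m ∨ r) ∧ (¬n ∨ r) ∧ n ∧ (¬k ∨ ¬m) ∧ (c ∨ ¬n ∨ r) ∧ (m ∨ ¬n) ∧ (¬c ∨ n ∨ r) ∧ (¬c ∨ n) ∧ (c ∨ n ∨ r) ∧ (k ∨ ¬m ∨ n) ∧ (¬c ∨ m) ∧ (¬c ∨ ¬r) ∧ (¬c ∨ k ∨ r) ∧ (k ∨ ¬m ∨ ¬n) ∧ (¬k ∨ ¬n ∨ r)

Case n = True:
  (c) forces c = True.
  (¬n ∨ r) forces r = True.
  Clause (¬c ∨ ¬r) is falsified — contradiction.
Case n = False:
  Clause (n) is falsified — contradiction.
Both cases fail, so the formula is unsatisfiable.

Unsatisfiable — no assignment works.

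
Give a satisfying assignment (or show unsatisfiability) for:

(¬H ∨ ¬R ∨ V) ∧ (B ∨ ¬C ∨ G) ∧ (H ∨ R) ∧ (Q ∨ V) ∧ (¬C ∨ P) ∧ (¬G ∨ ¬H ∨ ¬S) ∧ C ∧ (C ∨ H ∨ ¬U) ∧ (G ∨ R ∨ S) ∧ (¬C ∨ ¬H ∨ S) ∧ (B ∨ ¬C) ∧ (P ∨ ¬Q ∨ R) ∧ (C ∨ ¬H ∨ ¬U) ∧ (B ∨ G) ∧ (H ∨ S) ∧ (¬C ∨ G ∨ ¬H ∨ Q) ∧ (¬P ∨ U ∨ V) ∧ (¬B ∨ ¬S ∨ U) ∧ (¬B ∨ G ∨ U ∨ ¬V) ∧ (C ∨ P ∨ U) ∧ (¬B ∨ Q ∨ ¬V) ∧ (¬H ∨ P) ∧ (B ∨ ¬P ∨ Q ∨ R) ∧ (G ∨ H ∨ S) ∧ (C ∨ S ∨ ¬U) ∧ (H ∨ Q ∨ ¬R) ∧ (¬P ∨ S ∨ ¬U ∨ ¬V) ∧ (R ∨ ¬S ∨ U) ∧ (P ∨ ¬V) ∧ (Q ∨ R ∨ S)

P = True, C = True, H = True, S = True, B = True, U = True, G = False, Q = True, V = True, R = True

Unit clause (C) forces C = True.
In (B ∨ ¬C) only B is left, so B = True.
In (¬C ∨ P) only P is left, so P = True.
Set H = True.
  then (¬C ∨ ¬H ∨ S) forces S = True.
  then (¬B ∨ ¬S ∨ U) forces U = True.
  then (¬G ∨ ¬H ∨ ¬S) forces G = False.
  then (¬C ∨ G ∨ ¬H ∨ Q) forces Q = True.
Set V = True.
Set R = True.
All clauses satisfied.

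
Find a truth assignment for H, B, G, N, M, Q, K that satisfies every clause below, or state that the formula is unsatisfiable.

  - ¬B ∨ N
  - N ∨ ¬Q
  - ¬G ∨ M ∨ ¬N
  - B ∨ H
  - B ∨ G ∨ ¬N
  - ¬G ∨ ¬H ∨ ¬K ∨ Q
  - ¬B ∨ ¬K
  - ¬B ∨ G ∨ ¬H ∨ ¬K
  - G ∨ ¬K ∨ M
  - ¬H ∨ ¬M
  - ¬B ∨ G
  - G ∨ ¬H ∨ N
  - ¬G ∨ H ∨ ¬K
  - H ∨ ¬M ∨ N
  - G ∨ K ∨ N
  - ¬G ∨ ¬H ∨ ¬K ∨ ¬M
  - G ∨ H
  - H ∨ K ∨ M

Set H = False.
  then (B ∨ H) forces B = True.
  then (¬B ∨ ¬K) forces K = False.
  then (¬B ∨ G) forces G = True.
  then (H ∨ K ∨ M) forces M = True.
  then (¬B ∨ N) forces N = True.
Set Q = False.
All clauses satisfied.

H = False, B = True, G = True, N = True, M = True, Q = False, K = False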